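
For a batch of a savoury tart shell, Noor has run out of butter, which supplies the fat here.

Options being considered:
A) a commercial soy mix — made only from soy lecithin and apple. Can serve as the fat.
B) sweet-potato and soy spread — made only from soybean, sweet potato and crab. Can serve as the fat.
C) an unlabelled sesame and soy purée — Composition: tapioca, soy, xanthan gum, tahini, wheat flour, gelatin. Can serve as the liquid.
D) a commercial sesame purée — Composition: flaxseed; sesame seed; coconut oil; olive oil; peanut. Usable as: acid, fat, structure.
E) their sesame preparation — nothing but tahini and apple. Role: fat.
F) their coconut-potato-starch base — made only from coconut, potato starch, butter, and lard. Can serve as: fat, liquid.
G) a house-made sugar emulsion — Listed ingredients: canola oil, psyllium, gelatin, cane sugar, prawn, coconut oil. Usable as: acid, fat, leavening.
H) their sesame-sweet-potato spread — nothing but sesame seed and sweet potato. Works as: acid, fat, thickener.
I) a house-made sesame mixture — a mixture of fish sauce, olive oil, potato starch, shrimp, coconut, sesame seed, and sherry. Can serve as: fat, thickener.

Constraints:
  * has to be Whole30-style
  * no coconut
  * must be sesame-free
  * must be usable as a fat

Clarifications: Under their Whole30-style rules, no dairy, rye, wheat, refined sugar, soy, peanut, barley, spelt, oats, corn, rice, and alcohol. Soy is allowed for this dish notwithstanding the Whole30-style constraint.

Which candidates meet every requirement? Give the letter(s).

A: soy is permitted under the Whole30-style carve-out; nothing else excluded — valid
B: soy is permitted under the Whole30-style carve-out; nothing else excluded — keep
C: not usable as a fat; has wheat flour, so not Whole30-style (and 1 more) — no
D: has peanut, so not Whole30-style; has coconut oil, so not coconut-free (and 1 more) — no
E: has tahini, so not sesame-free — reject
F: has butter, so not Whole30-style; has coconut, so not coconut-free — no
G: has cane sugar, so not Whole30-style; has coconut oil, so not coconut-free — no
H: has sesame seed, so not sesame-free — no
I: has sherry, so not Whole30-style; has coconut, so not coconut-free (and 1 more) — reject

A, B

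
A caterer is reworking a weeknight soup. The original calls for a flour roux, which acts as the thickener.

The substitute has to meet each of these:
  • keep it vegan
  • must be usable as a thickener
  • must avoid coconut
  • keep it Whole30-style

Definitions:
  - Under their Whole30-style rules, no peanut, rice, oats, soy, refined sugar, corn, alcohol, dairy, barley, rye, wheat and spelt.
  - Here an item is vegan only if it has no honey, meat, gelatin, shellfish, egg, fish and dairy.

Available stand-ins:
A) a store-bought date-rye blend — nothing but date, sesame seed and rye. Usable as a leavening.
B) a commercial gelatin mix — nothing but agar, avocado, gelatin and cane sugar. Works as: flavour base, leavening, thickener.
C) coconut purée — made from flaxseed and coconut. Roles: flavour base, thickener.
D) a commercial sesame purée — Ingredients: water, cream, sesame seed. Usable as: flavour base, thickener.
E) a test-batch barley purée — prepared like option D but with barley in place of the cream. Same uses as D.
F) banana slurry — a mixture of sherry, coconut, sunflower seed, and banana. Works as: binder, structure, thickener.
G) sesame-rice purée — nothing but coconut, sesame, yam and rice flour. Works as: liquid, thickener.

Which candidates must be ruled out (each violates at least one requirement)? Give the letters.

A: not usable as a thickener; has rye, so not Whole30-style — out
B: has cane sugar, so not Whole30-style; has gelatin, so not vegan — out
C: has coconut, so not coconut-free — reject
D: has cream, so not Whole30-style; has cream, so not vegan — out
E: has barley, so not Whole30-style — no
F: has sherry, so not Whole30-style; has coconut, so not coconut-free — out
G: has rice flour, so not Whole30-style; has coconut, so not coconut-free — reject

A, B, C, D, E, F, G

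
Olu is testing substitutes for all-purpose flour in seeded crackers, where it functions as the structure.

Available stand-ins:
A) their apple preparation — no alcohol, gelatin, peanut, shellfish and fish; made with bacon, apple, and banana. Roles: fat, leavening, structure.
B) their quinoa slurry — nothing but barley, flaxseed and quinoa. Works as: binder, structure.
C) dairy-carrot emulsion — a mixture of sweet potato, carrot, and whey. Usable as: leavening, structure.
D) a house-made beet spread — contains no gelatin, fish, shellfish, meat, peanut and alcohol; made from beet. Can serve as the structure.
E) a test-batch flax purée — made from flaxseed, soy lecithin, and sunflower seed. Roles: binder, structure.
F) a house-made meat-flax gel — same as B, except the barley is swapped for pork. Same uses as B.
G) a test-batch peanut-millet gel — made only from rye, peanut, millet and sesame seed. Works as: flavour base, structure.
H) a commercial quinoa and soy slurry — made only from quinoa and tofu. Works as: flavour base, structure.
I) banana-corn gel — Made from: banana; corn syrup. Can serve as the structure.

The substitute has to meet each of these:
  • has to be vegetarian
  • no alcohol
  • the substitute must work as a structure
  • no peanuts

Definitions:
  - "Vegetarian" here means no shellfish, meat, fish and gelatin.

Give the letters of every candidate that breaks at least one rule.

A: has bacon, so not vegetarian — no
B: nothing on the exclusion list — valid
C: only whey, sweet potato and carrot; none excluded — keep
D: works as a structure, vegetarian, no alcohol — valid
E: every rule checks out — keep
F: has pork, so not vegetarian — reject
G: has peanut, so not peanut-free — reject
H: no peanut, no alcohol — OK
I: works as a structure, vegetarian, no alcohol — keep

A, F, G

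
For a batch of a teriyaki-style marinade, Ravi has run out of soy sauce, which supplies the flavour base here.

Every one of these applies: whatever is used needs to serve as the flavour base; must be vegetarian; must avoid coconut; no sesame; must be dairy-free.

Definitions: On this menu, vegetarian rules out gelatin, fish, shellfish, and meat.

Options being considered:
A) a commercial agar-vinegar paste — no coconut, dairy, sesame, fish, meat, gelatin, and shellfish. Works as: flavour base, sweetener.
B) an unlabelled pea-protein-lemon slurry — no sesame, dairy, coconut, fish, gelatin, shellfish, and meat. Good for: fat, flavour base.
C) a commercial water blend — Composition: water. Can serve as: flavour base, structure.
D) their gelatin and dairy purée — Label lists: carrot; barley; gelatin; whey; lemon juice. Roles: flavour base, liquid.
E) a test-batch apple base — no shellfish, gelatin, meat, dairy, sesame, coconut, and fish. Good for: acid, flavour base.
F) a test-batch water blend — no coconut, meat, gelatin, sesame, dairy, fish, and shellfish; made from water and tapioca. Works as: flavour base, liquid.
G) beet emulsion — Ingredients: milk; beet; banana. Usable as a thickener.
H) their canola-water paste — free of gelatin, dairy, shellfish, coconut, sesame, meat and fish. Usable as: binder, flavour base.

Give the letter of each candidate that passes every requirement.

A, B, C, E, F, H

A: nothing on the exclusion list — keep
B: vegetarian, no dairy — keep
C: works as a flavour base, vegetarian, no coconut — valid
D: has gelatin, so not vegetarian; has whey, so not dairy-free — out
E: all constraints satisfied — keep
F: no sesame, no dairy — keep
G: not usable as a flavour base; has milk, so not dairy-free — reject
H: every rule checks out — OK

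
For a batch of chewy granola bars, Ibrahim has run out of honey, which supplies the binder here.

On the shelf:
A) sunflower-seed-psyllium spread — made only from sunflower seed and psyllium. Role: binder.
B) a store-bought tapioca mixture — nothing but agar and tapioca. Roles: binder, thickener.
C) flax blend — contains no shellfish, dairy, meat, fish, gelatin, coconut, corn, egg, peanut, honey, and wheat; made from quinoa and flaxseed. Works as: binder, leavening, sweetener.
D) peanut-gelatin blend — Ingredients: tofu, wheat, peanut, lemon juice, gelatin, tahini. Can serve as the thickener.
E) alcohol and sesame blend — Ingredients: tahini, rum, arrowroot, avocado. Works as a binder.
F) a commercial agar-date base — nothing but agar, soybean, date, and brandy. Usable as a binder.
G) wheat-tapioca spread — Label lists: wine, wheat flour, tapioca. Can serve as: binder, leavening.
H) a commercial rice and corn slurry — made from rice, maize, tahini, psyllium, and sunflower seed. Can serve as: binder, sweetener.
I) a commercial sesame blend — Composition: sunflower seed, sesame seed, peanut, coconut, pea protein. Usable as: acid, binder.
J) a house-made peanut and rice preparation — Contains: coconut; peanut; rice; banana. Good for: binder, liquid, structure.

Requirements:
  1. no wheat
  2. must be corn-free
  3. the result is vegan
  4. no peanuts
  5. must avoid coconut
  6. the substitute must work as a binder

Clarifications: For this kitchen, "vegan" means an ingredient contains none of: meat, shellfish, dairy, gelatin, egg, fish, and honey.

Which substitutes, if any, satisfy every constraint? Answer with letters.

A, B, C, E, F

A: works as a binder, no peanut, no wheat — valid
B: works as a binder, no wheat, no peanut — keep
C: vegan, no coconut — OK
D: not usable as a binder; has gelatin, so not vegan (and 2 more) — reject
E: all constraints satisfied — OK
F: no wheat, no corn — valid
G: has wheat flour, so not wheat-free — reject
H: has maize, so not corn-free — no
I: has coconut, so not coconut-free; has peanut, so not peanut-free — out
J: has coconut, so not coconut-free; has peanut, so not peanut-free — no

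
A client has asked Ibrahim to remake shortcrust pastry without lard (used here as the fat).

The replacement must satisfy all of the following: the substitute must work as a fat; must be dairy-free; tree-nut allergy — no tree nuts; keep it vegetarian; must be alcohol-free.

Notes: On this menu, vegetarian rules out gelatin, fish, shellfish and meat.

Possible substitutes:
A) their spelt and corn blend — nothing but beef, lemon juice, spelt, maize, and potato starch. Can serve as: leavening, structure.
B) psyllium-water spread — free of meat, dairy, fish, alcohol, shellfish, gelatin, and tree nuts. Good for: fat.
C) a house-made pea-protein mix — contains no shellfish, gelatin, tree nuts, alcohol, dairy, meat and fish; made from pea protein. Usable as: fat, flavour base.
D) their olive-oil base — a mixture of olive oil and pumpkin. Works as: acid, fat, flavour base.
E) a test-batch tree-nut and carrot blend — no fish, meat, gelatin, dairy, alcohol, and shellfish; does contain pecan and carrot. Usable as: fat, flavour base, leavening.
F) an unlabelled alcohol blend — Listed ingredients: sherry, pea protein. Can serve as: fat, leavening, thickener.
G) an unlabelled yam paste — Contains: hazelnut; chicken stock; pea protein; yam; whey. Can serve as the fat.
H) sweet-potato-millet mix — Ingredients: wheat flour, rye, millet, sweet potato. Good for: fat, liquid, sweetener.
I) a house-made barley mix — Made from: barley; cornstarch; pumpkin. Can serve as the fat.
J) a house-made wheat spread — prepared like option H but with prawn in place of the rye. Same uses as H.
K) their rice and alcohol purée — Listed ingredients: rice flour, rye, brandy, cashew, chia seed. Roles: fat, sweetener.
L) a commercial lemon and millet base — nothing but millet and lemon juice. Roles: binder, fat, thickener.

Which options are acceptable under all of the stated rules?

B, C, D, H, I, L

A: not usable as a fat; has beef, so not vegetarian — reject
B: works as a fat, no dairy, vegetarian — keep
C: no tree nuts, no alcohol — OK
D: no alcohol, no tree nuts — OK
E: has pecan, so not tree-nut-free — reject
F: has sherry, so not alcohol-free — reject
G: has chicken stock, so not vegetarian; has hazelnut, so not tree-nut-free (and 1 more) — reject
H: nothing on the exclusion list — keep
I: every rule checks out — valid
J: has prawn, so not vegetarian — reject
K: has cashew, so not tree-nut-free; has brandy, so not alcohol-free — out
L: works as a fat, no alcohol, vegetarian — valid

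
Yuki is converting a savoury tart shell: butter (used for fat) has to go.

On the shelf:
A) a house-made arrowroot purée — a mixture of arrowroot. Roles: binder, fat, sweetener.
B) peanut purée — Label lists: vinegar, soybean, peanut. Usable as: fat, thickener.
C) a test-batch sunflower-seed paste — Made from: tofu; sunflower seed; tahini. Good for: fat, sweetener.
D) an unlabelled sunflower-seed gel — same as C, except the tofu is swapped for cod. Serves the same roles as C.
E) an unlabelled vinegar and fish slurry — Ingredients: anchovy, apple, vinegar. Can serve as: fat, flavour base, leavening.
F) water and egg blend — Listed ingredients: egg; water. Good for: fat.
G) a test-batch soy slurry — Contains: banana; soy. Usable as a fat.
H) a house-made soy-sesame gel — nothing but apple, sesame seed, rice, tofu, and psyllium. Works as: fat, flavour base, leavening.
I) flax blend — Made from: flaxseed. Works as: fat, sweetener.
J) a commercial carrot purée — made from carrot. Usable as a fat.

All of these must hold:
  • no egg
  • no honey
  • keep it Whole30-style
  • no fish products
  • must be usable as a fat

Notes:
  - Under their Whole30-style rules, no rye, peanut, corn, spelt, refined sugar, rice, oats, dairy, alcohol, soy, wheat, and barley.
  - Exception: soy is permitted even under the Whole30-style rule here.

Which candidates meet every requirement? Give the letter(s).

A, C, G, I, J

A: only arrowroot; none excluded — keep
B: has peanut, so not Whole30-style — out
C: soy is permitted under the Whole30-style carve-out; nothing else excluded — OK
D: has cod, so not fish-free — reject
E: has anchovy, so not fish-free — no
F: has egg, so not egg-free — reject
G: soy is permitted under the Whole30-style carve-out; nothing else excluded — OK
H: has rice, so not Whole30-style — no
I: only flaxseed; none excluded — OK
J: works as a fat, no egg, no honey — OK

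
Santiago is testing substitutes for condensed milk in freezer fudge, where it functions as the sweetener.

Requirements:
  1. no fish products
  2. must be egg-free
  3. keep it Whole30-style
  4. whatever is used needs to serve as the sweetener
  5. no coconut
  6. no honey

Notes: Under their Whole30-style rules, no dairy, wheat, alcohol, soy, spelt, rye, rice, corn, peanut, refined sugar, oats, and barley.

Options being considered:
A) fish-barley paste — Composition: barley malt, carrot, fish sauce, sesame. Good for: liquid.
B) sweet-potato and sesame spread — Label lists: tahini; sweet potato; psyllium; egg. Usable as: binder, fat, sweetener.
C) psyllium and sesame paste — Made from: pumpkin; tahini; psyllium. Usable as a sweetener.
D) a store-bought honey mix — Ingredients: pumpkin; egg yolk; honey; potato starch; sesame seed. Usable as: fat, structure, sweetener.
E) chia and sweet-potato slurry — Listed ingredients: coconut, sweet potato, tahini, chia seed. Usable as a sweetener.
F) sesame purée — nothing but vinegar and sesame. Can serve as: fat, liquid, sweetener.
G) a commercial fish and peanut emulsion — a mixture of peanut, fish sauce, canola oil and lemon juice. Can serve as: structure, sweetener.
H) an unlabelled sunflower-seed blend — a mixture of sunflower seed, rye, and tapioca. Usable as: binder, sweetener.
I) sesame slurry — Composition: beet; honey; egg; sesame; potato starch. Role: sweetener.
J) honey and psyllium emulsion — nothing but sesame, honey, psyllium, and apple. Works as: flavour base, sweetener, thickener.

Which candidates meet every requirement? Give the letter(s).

C, F

A: not usable as a sweetener; has barley malt, so not Whole30-style (and 1 more) — no
B: has egg, so not egg-free — no
C: only tahini, pumpkin, and psyllium; none excluded — valid
D: has egg yolk, so not egg-free; has honey, so not honey-free — out
E: has coconut, so not coconut-free — no
F: only sesame and vinegar; none excluded — keep
G: has peanut, so not Whole30-style; has fish sauce, so not fish-free — reject
H: has rye, so not Whole30-style — out
I: has egg, so not egg-free; has honey, so not honey-free — reject
J: has honey, so not honey-free — out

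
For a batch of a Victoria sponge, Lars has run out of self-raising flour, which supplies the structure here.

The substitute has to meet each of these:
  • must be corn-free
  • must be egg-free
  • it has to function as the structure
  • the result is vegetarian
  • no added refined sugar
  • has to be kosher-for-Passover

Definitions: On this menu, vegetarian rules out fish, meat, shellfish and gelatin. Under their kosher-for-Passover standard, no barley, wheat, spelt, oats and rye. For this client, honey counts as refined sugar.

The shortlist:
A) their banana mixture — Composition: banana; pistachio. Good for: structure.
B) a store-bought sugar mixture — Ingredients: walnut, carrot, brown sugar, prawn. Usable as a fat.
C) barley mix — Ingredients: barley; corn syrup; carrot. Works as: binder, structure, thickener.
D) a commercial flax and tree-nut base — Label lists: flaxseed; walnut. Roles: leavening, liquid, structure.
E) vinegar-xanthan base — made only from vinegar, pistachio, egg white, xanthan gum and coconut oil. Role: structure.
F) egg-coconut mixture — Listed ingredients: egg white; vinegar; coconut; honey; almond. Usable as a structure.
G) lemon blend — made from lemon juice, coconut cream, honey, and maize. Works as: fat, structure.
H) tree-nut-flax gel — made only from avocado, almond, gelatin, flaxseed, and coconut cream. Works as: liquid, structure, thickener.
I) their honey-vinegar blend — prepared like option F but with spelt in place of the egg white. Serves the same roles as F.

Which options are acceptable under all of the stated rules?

A: only pistachio and banana; none excluded — OK
B: not usable as a structure; has prawn, so not vegetarian (and 1 more) — out
C: has barley, so not kosher-for-Passover; has corn syrup, so not corn-free — no
D: nothing on the exclusion list — OK
E: has egg white, so not egg-free — out
F: has egg white, so not egg-free; has honey, so not no-added-sugar — reject
G: has honey, so not no-added-sugar; has maize, so not corn-free — no
H: has gelatin, so not vegetarian — out
I: has spelt, so not kosher-for-Passover; has honey, so not no-added-sugar — reject

A, D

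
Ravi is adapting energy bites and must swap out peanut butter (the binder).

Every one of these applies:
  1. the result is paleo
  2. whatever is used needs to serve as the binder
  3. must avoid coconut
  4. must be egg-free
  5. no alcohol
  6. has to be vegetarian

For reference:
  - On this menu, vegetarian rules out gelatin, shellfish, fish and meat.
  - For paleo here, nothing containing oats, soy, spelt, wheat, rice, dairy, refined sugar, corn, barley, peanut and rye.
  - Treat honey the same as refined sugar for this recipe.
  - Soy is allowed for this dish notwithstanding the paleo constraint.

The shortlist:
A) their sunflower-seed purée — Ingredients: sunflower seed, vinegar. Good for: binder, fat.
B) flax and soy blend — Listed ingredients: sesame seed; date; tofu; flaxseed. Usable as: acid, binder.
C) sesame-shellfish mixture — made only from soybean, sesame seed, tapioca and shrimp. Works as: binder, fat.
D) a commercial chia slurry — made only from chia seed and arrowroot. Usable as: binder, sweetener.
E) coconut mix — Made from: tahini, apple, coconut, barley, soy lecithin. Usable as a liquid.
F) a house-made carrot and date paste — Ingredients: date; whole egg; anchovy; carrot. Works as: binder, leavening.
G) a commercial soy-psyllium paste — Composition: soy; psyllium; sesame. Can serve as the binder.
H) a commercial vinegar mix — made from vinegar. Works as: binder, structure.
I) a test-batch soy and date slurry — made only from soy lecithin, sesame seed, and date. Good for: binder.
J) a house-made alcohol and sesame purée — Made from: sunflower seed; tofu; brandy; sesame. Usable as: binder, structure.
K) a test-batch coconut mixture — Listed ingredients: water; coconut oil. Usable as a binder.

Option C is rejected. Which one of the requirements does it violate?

usable as a binder: satisfied
vegetarian: has shrimp — fails
paleo: satisfied
egg-free: satisfied
alcohol-free: satisfied
coconut-free: satisfied

vegetarian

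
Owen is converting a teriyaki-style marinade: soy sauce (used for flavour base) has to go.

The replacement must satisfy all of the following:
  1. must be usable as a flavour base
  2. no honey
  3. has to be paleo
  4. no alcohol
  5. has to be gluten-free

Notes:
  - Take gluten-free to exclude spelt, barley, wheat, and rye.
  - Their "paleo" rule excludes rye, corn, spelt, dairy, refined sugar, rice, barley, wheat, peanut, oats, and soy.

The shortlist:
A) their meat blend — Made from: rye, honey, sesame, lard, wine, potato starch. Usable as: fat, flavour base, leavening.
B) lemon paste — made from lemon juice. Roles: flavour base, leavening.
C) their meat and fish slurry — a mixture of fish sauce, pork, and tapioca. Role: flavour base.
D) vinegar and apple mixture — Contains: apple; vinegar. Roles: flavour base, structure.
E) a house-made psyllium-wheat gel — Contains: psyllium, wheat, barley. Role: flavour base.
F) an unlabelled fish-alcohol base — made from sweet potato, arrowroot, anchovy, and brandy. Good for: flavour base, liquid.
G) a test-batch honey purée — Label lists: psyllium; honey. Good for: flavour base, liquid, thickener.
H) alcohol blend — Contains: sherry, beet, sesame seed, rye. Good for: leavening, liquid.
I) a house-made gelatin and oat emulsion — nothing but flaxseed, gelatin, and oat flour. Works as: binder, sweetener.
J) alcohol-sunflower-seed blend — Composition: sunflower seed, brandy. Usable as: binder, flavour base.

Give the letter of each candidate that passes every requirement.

B, C, D

A: has rye, so not gluten-free; has rye, so not paleo (and 2 more) — no
B: only lemon juice; none excluded — valid
C: all constraints satisfied — valid
D: paleo, no honey — valid
E: has barley, so not gluten-free; has barley, so not paleo — reject
F: has brandy, so not alcohol-free — out
G: has honey, so not honey-free — out
H: not usable as a flavour base; has rye, so not gluten-free (and 2 more) — out
I: not usable as a flavour base; has oat flour, so not paleo — reject
J: has brandy, so not alcohol-free — no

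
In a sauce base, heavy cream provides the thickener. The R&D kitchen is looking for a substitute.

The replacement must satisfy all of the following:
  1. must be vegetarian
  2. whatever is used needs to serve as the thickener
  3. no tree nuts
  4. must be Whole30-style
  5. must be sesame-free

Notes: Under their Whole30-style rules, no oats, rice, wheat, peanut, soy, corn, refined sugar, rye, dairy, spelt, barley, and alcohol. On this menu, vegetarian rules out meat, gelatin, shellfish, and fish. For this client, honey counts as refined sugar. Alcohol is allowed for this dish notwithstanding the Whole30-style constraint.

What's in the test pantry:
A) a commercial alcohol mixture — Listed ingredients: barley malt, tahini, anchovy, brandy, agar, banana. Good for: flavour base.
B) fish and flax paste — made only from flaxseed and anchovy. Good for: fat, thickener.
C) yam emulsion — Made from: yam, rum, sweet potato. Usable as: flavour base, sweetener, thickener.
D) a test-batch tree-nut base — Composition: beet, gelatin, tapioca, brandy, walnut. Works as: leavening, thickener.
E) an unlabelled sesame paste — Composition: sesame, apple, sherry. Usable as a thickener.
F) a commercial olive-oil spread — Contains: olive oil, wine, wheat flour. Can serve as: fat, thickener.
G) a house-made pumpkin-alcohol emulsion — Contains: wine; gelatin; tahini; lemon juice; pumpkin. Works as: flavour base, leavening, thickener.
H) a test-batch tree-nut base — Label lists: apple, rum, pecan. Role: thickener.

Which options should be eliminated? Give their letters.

A: not usable as a thickener; has barley malt, so not Whole30-style (and 2 more) — reject
B: has anchovy, so not vegetarian — no
C: alcohol is permitted under the Whole30-style carve-out; nothing else excluded — OK
D: has gelatin, so not vegetarian; has walnut, so not tree-nut-free — no
E: has sesame, so not sesame-free — no
F: has wheat flour, so not Whole30-style — out
G: has gelatin, so not vegetarian; has tahini, so not sesame-free — reject
H: has pecan, so not tree-nut-free — out

A, B, D, E, F, G, H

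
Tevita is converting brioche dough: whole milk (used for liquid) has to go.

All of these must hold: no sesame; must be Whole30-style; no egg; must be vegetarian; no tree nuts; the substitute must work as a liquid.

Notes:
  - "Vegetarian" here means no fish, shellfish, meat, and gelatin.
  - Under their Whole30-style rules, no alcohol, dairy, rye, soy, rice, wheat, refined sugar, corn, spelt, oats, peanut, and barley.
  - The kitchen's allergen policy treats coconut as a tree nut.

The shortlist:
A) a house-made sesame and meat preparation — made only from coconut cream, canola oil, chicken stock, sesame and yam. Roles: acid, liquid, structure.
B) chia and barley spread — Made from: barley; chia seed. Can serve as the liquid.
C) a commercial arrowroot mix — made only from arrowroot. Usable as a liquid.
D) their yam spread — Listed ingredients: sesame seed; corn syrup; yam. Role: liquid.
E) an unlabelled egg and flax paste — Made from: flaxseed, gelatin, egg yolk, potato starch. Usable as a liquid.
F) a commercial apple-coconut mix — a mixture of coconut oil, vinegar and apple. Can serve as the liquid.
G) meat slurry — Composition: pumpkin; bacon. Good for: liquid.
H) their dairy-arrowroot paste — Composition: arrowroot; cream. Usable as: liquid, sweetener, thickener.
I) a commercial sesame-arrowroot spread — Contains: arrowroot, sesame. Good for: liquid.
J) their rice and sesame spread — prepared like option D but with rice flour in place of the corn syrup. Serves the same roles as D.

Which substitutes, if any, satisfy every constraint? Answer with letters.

C

A: has chicken stock, so not vegetarian; has sesame, so not sesame-free (and 1 more) — out
B: has barley, so not Whole30-style — out
C: vegetarian, tree-nut-free — OK
D: has corn syrup, so not Whole30-style; has sesame seed, so not sesame-free — out
E: has gelatin, so not vegetarian; has egg yolk, so not egg-free — no
F: has coconut oil, so not tree-nut-free — no
G: has bacon, so not vegetarian — out
H: has cream, so not Whole30-style — reject
I: has sesame, so not sesame-free — reject
J: has rice flour, so not Whole30-style; has sesame seed, so not sesame-free — reject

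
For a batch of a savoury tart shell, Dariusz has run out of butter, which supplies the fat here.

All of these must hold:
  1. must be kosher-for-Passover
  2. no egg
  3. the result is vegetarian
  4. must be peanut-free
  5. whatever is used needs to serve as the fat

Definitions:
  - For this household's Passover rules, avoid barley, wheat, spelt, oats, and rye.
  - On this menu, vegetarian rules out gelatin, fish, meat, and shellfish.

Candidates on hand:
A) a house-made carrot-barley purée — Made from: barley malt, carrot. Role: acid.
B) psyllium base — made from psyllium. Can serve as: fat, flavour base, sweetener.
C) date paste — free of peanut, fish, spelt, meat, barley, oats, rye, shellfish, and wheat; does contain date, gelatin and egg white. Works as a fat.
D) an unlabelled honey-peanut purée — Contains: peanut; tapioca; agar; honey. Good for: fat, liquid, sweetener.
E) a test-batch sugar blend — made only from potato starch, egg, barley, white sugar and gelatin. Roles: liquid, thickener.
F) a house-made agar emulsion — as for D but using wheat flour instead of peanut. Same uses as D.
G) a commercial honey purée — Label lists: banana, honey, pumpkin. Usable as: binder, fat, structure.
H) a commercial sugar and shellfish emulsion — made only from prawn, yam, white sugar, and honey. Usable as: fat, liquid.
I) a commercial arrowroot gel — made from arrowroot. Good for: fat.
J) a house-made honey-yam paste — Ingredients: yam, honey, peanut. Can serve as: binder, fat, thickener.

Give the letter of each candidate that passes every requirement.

A: not usable as a fat; has barley malt, so not kosher-for-Passover — no
B: only psyllium; none excluded — valid
C: has gelatin, so not vegetarian; has egg white, so not egg-free — no
D: has peanut, so not peanut-free — reject
E: not usable as a fat; has barley, so not kosher-for-Passover (and 2 more) — out
F: has wheat flour, so not kosher-for-Passover — reject
G: works as a fat, kosher-for-Passover, no egg — OK
H: has prawn, so not vegetarian — out
I: kosher-for-Passover, vegetarian — valid
J: has peanut, so not peanut-free — no

B, G, I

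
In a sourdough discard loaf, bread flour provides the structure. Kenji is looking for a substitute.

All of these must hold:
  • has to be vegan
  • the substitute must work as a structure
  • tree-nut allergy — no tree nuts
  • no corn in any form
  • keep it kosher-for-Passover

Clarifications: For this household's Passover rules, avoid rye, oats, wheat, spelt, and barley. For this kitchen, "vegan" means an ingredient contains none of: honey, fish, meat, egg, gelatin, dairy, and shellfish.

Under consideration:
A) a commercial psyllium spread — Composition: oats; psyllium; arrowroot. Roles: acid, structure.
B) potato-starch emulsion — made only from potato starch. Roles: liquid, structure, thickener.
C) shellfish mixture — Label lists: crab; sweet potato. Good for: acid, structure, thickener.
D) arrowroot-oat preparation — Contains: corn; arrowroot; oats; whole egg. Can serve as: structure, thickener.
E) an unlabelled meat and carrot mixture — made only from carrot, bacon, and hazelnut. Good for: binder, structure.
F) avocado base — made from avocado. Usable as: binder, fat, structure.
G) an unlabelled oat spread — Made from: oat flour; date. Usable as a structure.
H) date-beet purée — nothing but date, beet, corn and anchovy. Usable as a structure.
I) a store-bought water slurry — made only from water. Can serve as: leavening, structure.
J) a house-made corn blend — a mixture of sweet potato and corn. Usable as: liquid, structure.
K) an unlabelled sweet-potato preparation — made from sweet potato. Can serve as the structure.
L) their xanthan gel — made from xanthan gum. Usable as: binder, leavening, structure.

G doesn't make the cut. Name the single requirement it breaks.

kosher-for-Passover

usable as a structure: satisfied
kosher-for-Passover: has oat flour — fails
vegan: satisfied
corn-free: satisfied
tree-nut-free: satisfied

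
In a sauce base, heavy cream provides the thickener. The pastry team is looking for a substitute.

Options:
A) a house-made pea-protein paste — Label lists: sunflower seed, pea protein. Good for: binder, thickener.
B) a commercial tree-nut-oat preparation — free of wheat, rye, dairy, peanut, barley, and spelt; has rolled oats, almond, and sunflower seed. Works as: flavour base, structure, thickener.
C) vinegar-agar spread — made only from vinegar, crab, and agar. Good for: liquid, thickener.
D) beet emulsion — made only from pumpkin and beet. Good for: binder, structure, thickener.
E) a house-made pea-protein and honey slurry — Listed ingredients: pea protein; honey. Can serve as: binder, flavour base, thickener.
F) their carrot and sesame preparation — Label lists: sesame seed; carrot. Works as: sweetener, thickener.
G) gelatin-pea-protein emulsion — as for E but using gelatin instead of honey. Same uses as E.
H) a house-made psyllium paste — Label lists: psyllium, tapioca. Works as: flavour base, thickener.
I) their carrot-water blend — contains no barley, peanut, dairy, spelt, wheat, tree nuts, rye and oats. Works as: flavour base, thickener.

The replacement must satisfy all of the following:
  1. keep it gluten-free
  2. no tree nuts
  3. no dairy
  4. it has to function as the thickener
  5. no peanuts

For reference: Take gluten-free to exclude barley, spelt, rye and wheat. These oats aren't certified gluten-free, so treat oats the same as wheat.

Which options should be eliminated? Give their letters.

A: no peanut, gluten-free — keep
B: has rolled oats, so not gluten-free; has almond, so not tree-nut-free — no
C: only crab, vinegar, and agar; none excluded — keep
D: only pumpkin and beet; none excluded — keep
E: no peanut, no dairy — keep
F: only sesame seed and carrot; none excluded — valid
G: all constraints satisfied — OK
H: only tapioca and psyllium; none excluded — valid
I: nothing on the exclusion list — keep

B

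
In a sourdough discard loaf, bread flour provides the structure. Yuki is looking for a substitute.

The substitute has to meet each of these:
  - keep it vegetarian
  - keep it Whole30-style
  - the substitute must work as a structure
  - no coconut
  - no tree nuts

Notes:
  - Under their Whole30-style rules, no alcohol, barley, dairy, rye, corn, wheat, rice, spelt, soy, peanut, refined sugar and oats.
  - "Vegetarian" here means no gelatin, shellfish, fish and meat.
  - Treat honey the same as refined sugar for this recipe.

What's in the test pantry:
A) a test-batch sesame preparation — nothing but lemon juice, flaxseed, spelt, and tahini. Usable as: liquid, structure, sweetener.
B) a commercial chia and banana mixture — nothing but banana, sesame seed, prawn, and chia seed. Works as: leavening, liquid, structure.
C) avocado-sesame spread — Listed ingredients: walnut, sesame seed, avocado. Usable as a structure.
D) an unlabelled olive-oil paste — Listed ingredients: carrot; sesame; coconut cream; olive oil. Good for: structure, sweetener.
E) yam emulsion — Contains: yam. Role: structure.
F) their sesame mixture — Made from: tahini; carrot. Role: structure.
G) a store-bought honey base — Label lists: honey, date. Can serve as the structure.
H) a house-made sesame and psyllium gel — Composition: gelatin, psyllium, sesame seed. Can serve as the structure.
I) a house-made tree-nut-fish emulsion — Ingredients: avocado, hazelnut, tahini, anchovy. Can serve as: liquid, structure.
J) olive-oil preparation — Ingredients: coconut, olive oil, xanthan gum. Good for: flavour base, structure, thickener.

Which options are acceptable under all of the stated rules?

E, F

A: has spelt, so not Whole30-style — out
B: has prawn, so not vegetarian — no
C: has walnut, so not tree-nut-free — out
D: has coconut cream, so not coconut-free — reject
E: no tree nuts, Whole30-style — keep
F: no tree nuts, no coconut — valid
G: has honey, so not Whole30-style — reject
H: has gelatin, so not vegetarian — no
I: has anchovy, so not vegetarian; has hazelnut, so not tree-nut-free — out
J: has coconut, so not coconut-free — out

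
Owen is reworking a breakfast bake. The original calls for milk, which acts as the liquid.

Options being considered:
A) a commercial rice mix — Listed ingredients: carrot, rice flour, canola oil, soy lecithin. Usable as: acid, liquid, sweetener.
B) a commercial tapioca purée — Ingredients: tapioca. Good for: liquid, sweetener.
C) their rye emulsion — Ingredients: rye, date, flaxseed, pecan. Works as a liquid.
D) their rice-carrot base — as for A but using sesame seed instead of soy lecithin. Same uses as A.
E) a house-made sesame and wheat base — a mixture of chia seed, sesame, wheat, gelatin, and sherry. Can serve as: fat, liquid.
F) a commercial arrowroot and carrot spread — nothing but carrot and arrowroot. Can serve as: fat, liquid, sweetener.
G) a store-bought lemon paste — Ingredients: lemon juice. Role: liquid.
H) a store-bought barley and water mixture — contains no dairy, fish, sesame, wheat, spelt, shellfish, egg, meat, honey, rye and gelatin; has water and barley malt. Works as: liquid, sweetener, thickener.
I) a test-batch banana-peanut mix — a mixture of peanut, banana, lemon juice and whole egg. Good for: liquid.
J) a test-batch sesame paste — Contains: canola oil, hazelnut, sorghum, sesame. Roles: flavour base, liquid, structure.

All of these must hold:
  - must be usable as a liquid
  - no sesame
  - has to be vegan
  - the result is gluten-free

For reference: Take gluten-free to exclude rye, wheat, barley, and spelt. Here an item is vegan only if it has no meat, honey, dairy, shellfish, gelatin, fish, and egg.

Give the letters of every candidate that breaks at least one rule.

C, D, E, H, I, J

A: nothing on the exclusion list — keep
B: only tapioca; none excluded — OK
C: has rye, so not gluten-free — out
D: has sesame seed, so not sesame-free — no
E: has wheat, so not gluten-free; has gelatin, so not vegan (and 1 more) — out
F: only carrot and arrowroot; none excluded — valid
G: works as a liquid, vegan, gluten-free — valid
H: has barley malt, so not gluten-free — no
I: has whole egg, so not vegan — out
J: has sesame, so not sesame-free — reject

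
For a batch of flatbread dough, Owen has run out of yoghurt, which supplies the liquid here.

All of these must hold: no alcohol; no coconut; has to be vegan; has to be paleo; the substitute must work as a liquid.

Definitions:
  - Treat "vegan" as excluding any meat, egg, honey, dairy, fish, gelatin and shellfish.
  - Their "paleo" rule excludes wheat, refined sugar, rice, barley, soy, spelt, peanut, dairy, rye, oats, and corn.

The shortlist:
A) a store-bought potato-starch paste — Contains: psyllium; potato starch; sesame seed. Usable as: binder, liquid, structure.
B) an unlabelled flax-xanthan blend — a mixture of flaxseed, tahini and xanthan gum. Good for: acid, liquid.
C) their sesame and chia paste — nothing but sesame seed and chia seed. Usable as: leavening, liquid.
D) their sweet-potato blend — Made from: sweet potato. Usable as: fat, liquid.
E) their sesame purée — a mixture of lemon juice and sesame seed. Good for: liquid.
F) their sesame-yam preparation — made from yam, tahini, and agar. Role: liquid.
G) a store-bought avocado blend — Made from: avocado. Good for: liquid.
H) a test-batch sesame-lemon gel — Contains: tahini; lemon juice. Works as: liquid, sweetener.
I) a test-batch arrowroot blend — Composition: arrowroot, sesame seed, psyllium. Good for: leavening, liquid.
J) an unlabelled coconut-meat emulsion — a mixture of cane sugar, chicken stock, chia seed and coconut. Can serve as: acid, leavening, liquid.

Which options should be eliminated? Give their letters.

A: only sesame seed, psyllium, and potato starch; none excluded — keep
B: nothing on the exclusion list — OK
C: works as a liquid, no coconut, vegan — OK
D: works as a liquid, no coconut, paleo — OK
E: no coconut, no alcohol — OK
F: works as a liquid, vegan, no alcohol — OK
G: only avocado; none excluded — valid
H: works as a liquid, no alcohol, no coconut — keep
I: only sesame seed, arrowroot, and psyllium; none excluded — OK
J: has chicken stock, so not vegan; has cane sugar, so not paleo (and 1 more) — reject

J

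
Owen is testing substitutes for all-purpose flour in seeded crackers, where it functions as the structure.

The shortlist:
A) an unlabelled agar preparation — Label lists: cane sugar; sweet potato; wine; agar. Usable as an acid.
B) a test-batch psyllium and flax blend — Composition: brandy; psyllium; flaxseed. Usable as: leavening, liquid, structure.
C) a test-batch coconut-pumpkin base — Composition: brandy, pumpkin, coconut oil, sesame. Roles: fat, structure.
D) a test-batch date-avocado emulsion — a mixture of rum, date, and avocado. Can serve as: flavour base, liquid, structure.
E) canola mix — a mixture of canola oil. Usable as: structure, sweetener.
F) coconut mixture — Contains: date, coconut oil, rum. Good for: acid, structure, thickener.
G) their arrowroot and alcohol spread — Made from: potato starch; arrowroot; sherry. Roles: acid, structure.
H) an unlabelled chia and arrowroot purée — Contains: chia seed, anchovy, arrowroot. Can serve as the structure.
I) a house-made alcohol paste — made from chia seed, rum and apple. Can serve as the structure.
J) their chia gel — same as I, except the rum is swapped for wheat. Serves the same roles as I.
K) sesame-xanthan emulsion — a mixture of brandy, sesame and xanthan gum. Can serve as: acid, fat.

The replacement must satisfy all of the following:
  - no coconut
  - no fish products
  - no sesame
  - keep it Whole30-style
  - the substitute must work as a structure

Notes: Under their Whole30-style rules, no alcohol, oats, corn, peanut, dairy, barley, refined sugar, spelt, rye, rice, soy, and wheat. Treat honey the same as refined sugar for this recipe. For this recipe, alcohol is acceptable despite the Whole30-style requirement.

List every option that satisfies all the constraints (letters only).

A: not usable as a structure; has cane sugar, so not Whole30-style — out
B: alcohol is permitted under the Whole30-style carve-out; nothing else excluded — OK
C: has sesame, so not sesame-free; has coconut oil, so not coconut-free — no
D: alcohol is permitted under the Whole30-style carve-out; nothing else excluded — keep
E: Whole30-style, no sesame — valid
F: has coconut oil, so not coconut-free — out
G: alcohol is permitted under the Whole30-style carve-out; nothing else excluded — valid
H: has anchovy, so not fish-free — out
I: alcohol is permitted under the Whole30-style carve-out; nothing else excluded — valid
J: has wheat, so not Whole30-style — reject
K: not usable as a structure; has sesame, so not sesame-free — out

B, D, E, G, I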